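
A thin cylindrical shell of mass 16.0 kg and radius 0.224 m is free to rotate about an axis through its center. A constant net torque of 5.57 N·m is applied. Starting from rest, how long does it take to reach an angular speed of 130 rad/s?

t ≈ 18.7 s

I = MR² = (16.0)(0.224)² = 0.8028 kg·m².
α = τ/I = 5.57/0.8028 = 6.938 rad/s².
ω = αt ⇒ t = ω/α = 130/6.938 = 18.74 s.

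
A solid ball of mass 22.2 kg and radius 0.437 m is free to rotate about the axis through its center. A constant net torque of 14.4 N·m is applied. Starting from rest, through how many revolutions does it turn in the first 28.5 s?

I = (2/5)MR² = (2/5)(22.2)(0.437)² = 1.696 kg·m².
α = τ/I = 14.4/1.696 = 8.492 rad/s².
θ = ½αt² = ½(8.492)(28.5)² = 3449 rad.
Revolutions = θ/(2π) = 548.9.

≈ 549 revolutions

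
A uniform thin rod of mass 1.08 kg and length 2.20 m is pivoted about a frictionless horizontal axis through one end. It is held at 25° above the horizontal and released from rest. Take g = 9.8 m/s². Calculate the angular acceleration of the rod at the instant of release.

α ≈ 6.06 rad/s²

About the pivot, I = (1/3)ML² = (1/3)(1.08)(2.20)² = 1.742 kg·m².
The weight acts at the center, a distance L/2 = 1.100 m from the pivot; τ = Mg(L/2) cos 25° = 10.55 N·m.
α = τ/I = 10.55/1.742 = 6.056 rad/s².
(Equivalently α = (3g/(2L)) cos 25° = 6.056 rad/s².)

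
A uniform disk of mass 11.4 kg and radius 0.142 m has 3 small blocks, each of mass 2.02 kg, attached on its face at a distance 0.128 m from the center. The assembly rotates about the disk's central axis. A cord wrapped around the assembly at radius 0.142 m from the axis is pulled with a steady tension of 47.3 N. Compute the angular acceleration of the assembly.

I_disk = ½MR² = ½(11.4)(0.142)² = 0.1149 kg·m².
I_blocks = 3·m·r² = 3(2.02)(0.128)² = 0.09929 kg·m².
Total I = 0.2142 kg·m².
τ = F r = (47.3)(0.142) = 6.717 N·m.
α = τ/I = 6.717/0.2142 = 31.35 rad/s².

α ≈ 31.4 rad/s²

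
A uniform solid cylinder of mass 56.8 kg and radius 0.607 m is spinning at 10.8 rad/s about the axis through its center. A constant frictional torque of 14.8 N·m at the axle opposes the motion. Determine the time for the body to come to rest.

t ≈ 7.64 s

I = ½MR² = (1/2)(56.8)(0.607)² = 10.46 kg·m².
The net torque has magnitude 14.8 N·m, opposing ω.
|α| = τ/I = 14.80/10.46 = 1.414 rad/s² (deceleration).
0 = ω₀ − |α|t ⇒ t = ω₀/|α| = 10.8/1.414 = 7.636 s.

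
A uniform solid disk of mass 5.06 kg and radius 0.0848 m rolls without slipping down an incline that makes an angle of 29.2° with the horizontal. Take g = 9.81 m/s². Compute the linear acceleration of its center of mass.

Translation along the incline: Mg sinθ − f = Ma.
Rotation about the center: fR = Iα with I = ½MR². No-slip gives a = αR, so f = (I/R²)a = (1/2)M a.
Substituting: Mg sinθ = (1 + 0.5000)Ma, so a = g sinθ/(1 + 0.5000) = (9.81) sin 29.2° / 1.500 = 3.191 m/s².

a ≈ 3.19 m/s²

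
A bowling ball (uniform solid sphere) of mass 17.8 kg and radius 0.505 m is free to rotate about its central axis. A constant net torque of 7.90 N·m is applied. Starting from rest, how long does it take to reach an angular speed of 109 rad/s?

t ≈ 25.1 s

I = (2/5)MR² = (2/5)(17.8)(0.505)² = 1.816 kg·m².
α = τ/I = 7.90/1.816 = 4.351 rad/s².
ω = αt ⇒ t = ω/α = 109/4.351 = 25.05 s.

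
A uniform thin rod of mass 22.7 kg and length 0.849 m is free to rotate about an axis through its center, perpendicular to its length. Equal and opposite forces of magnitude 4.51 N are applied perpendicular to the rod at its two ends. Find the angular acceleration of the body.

I = (1/12)ML² = (1/12)(22.7)(0.849)² = 1.364 kg·m².
The couple gives τ = F·(L/2) + F·(L/2) = F L = (4.51)(0.849) = 3.829 N·m.
From τ = Iα: α = 3.829/1.364 = 2.808 rad/s².

α ≈ 2.81 rad/s²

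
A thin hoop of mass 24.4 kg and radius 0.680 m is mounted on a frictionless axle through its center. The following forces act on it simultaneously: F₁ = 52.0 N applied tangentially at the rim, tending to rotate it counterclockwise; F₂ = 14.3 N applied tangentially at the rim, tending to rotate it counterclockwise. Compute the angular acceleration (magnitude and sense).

I = MR² = (24.4)(0.680)² = 11.28 kg·m².
Taking counterclockwise as positive: τ₁ = +(52.0)(0.680) = +35.36 N·m; τ₂ = +(14.3)(0.680) = +9.724 N·m.
Net torque τ = 45.08 N·m.
α = τ/I = 45.08/11.28 = 3.996 rad/s².

α ≈ 4.00 rad/s², counterclockwise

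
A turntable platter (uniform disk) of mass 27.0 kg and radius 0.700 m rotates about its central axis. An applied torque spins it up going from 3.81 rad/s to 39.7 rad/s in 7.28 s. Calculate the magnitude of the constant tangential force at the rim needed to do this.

I = ½MR² = (1/2)(27.0)(0.700)² = 6.615 kg·m².
α = Δω/Δt = (39.7 − 3.81)/7.28 = 4.930 rad/s².
The required torque is τ = Iα = (6.615)(4.930) = 32.61 N·m.
A tangential force at the rim gives τ = FR, so F = τ/R = 32.61/0.700 = 46.59 N.

F ≈ 46.6 N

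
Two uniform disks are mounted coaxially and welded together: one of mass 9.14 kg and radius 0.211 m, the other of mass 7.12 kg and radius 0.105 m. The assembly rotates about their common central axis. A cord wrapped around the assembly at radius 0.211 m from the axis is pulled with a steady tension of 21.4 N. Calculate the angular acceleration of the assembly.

α ≈ 18.6 rad/s²

I = ½M₁R₁² + ½M₂R₂² = ½(9.14)(0.211)² + ½(7.12)(0.105)² = 0.2427 kg·m².
τ = F r = (21.4)(0.211) = 4.515 N·m.
α = τ/I = 4.515/0.2427 = 18.60 rad/s².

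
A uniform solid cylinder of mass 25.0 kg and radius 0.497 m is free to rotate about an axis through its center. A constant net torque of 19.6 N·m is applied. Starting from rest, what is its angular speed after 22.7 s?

I = ½MR² = (1/2)(25.0)(0.497)² = 3.088 kg·m².
α = τ/I = 19.6/3.088 = 6.348 rad/s².
ω = ω₀ + αt = 0 + (6.348)(22.7) = 144.1 rad/s.

ω ≈ 144 rad/s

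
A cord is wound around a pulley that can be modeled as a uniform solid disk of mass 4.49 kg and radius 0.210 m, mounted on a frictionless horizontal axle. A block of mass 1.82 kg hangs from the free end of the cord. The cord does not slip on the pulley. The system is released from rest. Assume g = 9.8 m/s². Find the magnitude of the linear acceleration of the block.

I = ½MR² = (1/2)(4.49)(0.210)² = 0.09900 kg·m².
Block: mg − T = ma. Pulley: TR = Iα. No-slip: a = αR, so T = (I/R²)a = 2.245·a.
Then mg = (m + 2.245)a, so a = (1.82)(9.8)/(1.82 + 2.245) = 4.388 m/s².

a ≈ 4.39 m/s²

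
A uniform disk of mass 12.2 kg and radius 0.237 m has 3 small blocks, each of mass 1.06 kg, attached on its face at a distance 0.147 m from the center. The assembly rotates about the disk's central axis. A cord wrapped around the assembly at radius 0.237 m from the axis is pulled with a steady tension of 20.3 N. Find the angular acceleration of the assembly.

α ≈ 11.7 rad/s²

I_disk = ½MR² = ½(12.2)(0.237)² = 0.3426 kg·m².
I_blocks = 3·m·r² = 3(1.06)(0.147)² = 0.06872 kg·m².
Total I = 0.4113 kg·m².
τ = F r = (20.3)(0.237) = 4.811 N·m.
α = τ/I = 4.811/0.4113 = 11.70 rad/s².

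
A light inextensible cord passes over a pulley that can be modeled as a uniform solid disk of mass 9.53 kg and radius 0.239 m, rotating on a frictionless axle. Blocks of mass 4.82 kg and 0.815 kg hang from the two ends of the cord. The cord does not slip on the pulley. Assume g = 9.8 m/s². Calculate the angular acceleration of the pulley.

α ≈ 15.8 rad/s²

I = ½MR² = (1/2)(9.53)(0.239)² = 0.2722 kg·m².
Heavier block: m₁g − T₁ = m₁a. Lighter block: T₂ − m₂g = m₂a.
Pulley: (T₁ − T₂)R = Iα = I(a/R), so T₁ − T₂ = (I/R²)a = (1/2)M_p a = 4.765·a.
Adding the three: (m₁ − m₂)g = (m₁ + m₂ + 4.765)a, so a = (4.82 − 0.815)(9.8)/(4.82 + 0.815 + 4.765) = 3.774 m/s².
α = a/R = 3.774/0.239 = 15.79 rad/s².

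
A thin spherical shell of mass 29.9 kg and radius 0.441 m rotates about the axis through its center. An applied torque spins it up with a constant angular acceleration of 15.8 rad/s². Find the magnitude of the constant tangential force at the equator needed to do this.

I = (2/3)MR² = (2/3)(29.9)(0.441)² = 3.877 kg·m².
The required torque is τ = Iα = (3.877)(15.80) = 61.25 N·m.
A tangential force at the equator gives τ = FR, so F = τ/R = 61.25/0.441 = 138.9 N.

F ≈ 139 N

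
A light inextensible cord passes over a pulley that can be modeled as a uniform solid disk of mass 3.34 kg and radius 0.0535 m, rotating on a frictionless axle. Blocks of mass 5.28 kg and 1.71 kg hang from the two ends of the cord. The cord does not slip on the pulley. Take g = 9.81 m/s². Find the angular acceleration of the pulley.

I = ½MR² = (1/2)(3.34)(0.0535)² = 0.004780 kg·m².
Heavier block: m₁g − T₁ = m₁a. Lighter block: T₂ − m₂g = m₂a.
Pulley: (T₁ − T₂)R = Iα = I(a/R), so T₁ − T₂ = (I/R²)a = (1/2)M_p a = 1.670·a.
Adding the three: (m₁ − m₂)g = (m₁ + m₂ + 1.670)a, so a = (5.28 − 1.71)(9.81)/(5.28 + 1.71 + 1.670) = 4.044 m/s².
α = a/R = 4.044/0.0535 = 75.59 rad/s².

α ≈ 75.6 rad/s²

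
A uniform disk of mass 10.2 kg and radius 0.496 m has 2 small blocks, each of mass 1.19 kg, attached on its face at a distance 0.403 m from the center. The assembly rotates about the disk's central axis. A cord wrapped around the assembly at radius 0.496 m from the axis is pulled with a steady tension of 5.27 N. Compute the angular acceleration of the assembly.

I_disk = ½MR² = ½(10.2)(0.496)² = 1.255 kg·m².
I_blocks = 2·m·r² = 2(1.19)(0.403)² = 0.3865 kg·m².
Total I = 1.641 kg·m².
τ = F r = (5.27)(0.496) = 2.614 N·m.
α = τ/I = 2.614/1.641 = 1.593 rad/s².

α ≈ 1.59 rad/s²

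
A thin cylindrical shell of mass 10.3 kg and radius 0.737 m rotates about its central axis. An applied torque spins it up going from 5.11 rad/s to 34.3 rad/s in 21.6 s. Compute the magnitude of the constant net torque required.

τ ≈ 7.56 N·m

I = MR² = (10.3)(0.737)² = 5.595 kg·m².
α = Δω/Δt = (34.3 − 5.11)/21.6 = 1.351 rad/s².
τ = Iα = (5.595)(1.351) = 7.561 N·m.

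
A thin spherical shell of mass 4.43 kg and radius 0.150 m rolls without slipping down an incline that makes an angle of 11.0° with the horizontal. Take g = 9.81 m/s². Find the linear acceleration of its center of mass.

a ≈ 1.12 m/s²

Translation along the incline: Mg sinθ − f = Ma.
Rotation about the center: fR = Iα with I = (2/3)MR². No-slip gives a = αR, so f = (I/R²)a = (2/3)M a.
Substituting: Mg sinθ = (1 + 0.6667)Ma, so a = g sinθ/(1 + 0.6667) = (9.81) sin 11.0° / 1.667 = 1.123 m/s².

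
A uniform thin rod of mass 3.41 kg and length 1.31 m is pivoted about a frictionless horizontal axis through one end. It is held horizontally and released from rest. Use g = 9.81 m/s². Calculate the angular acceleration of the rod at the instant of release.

About the pivot, I = (1/3)ML² = (1/3)(3.41)(1.31)² = 1.951 kg·m².
The weight acts at the center, a distance L/2 = 0.6550 m from the pivot; τ = Mg(L/2) = 21.91 N·m.
α = τ/I = 21.91/1.951 = 11.23 rad/s².
(Equivalently α = (3g/(2L)) = 11.23 rad/s².)

α ≈ 11.2 rad/s²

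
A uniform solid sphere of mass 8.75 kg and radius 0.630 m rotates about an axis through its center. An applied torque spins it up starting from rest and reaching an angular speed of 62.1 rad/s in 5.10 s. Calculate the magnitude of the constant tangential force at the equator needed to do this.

F ≈ 26.8 N

I = (2/5)MR² = (2/5)(8.75)(0.630)² = 1.389 kg·m².
α = Δω/Δt = (62.1 − 0)/5.10 = 12.18 rad/s².
The required torque is τ = Iα = (1.389)(12.18) = 16.91 N·m.
A tangential force at the equator gives τ = FR, so F = τ/R = 16.91/0.630 = 26.85 N.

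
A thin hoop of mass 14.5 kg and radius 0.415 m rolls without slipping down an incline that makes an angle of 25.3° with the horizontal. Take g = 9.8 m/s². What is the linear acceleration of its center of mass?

a ≈ 2.09 m/s²

Translation along the incline: Mg sinθ − f = Ma.
Rotation about the center: fR = Iα with I = MR². No-slip gives a = αR, so f = (I/R²)a = M a.
Substituting: Mg sinθ = (1 + 1.000)Ma, so a = g sinθ/(1 + 1.000) = (9.8) sin 25.3° / 2.000 = 2.094 m/s².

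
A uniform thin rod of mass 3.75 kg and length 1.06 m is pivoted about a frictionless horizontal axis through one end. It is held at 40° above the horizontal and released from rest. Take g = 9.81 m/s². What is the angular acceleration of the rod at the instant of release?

α ≈ 10.6 rad/s²

About the pivot, I = (1/3)ML² = (1/3)(3.75)(1.06)² = 1.405 kg·m².
The weight acts at the center, a distance L/2 = 0.5300 m from the pivot; τ = Mg(L/2) cos 40° = 14.94 N·m.
α = τ/I = 14.94/1.405 = 10.63 rad/s².
(Equivalently α = (3g/(2L)) cos 40° = 10.63 rad/s².)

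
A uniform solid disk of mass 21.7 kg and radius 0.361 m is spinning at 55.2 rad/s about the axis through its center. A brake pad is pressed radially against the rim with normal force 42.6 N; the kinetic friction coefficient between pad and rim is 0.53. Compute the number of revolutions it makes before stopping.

≈ 42.1 revolutions

I = ½MR² = (1/2)(21.7)(0.361)² = 1.414 kg·m².
Friction force f = μN = (0.53)(42.6) = 22.58 N at the rim; torque magnitude τ = fR = 8.151 N·m, opposing ω.
|α| = τ/I = 8.151/1.414 = 5.764 rad/s² (deceleration).
ω² = ω₀² − 2|α|θ with ω = 0 ⇒ θ = ω₀²/(2|α|) = 264.3 rad = 42.06 rev.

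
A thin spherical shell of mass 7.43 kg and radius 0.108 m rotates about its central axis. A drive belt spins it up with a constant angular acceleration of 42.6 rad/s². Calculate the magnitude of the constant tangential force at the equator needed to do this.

I = (2/3)MR² = (2/3)(7.43)(0.108)² = 0.05778 kg·m².
The required torque is τ = Iα = (0.05778)(42.60) = 2.461 N·m.
A tangential force at the equator gives τ = FR, so F = τ/R = 2.461/0.108 = 22.79 N.

F ≈ 22.8 N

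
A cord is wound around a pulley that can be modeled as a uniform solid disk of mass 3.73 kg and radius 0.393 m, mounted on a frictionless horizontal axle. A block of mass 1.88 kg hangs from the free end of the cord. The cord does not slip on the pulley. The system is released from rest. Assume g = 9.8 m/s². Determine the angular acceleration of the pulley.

α ≈ 12.5 rad/s²

I = ½MR² = (1/2)(3.73)(0.393)² = 0.2880 kg·m².
Block: mg − T = ma. Pulley: TR = Iα. No-slip: a = αR, so T = (I/R²)a = 1.865·a.
Then mg = (m + 1.865)a, so a = (1.88)(9.8)/(1.88 + 1.865) = 4.920 m/s².
α = a/R = 4.920/0.393 = 12.52 rad/s².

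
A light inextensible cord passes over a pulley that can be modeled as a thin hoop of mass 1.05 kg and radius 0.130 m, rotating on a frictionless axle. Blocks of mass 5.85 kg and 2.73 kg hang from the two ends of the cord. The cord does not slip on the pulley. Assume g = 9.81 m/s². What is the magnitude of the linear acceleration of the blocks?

a ≈ 3.18 m/s²

I = MR² = (1.05)(0.130)² = 0.01775 kg·m².
Heavier block: m₁g − T₁ = m₁a. Lighter block: T₂ − m₂g = m₂a.
Pulley: (T₁ − T₂)R = Iα = I(a/R), so T₁ − T₂ = (I/R²)a = 1·M_p a = 1.050·a.
Adding the three: (m₁ − m₂)g = (m₁ + m₂ + 1.050)a, so a = (5.85 − 2.73)(9.81)/(5.85 + 2.73 + 1.050) = 3.178 m/s².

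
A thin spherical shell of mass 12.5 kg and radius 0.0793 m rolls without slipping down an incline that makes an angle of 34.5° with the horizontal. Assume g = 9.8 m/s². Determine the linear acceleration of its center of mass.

a ≈ 3.33 m/s²

Translation along the incline: Mg sinθ − f = Ma.
Rotation about the center: fR = Iα with I = (2/3)MR². No-slip gives a = αR, so f = (I/R²)a = (2/3)M a.
Substituting: Mg sinθ = (1 + 0.6667)Ma, so a = g sinθ/(1 + 0.6667) = (9.8) sin 34.5° / 1.667 = 3.330 m/s².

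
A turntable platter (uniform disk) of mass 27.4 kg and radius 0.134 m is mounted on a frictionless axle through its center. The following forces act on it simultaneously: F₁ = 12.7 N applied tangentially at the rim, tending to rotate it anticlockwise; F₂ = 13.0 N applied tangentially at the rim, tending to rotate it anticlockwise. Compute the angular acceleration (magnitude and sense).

I = ½MR² = (1/2)(27.4)(0.134)² = 0.2460 kg·m².
Taking anticlockwise as positive: τ₁ = +(12.7)(0.134) = +1.702 N·m; τ₂ = +(13.0)(0.134) = +1.742 N·m.
Net torque τ = 3.444 N·m.
α = τ/I = 3.444/0.2460 = 14.00 rad/s².

α ≈ 14.0 rad/s², anticlockwise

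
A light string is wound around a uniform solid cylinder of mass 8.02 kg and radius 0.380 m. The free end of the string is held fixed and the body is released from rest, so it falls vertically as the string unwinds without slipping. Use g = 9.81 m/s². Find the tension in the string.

Translation: Mg − T = Ma. Rotation about the center: TR = Iα with I = ½MR².
With a = αR: T = (I/R²)a = (1/2)M a, so Mg = (1 + 0.5000)Ma.
a = g/(1 + 0.5000) = 9.81/1.500 = 6.540 m/s².
T = 0.5000·M·a = (0.5000)(8.02)(6.540) = 26.23 N.

T ≈ 26.2 N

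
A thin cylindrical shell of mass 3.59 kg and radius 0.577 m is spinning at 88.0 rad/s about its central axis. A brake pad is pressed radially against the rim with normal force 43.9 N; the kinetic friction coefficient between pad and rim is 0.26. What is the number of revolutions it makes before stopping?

≈ 112 revolutions

I = MR² = (3.59)(0.577)² = 1.195 kg·m².
Friction force f = μN = (0.26)(43.9) = 11.41 N at the rim; torque magnitude τ = fR = 6.586 N·m, opposing ω.
|α| = τ/I = 6.586/1.195 = 5.510 rad/s² (deceleration).
ω² = ω₀² − 2|α|θ with ω = 0 ⇒ θ = ω₀²/(2|α|) = 702.7 rad = 111.8 rev.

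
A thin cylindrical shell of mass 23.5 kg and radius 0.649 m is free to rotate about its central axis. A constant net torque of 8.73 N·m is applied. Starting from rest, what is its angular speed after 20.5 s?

I = MR² = (23.5)(0.649)² = 9.898 kg·m².
α = τ/I = 8.73/9.898 = 0.8820 rad/s².
ω = ω₀ + αt = 0 + (0.8820)(20.5) = 18.08 rad/s.

ω ≈ 18.1 rad/s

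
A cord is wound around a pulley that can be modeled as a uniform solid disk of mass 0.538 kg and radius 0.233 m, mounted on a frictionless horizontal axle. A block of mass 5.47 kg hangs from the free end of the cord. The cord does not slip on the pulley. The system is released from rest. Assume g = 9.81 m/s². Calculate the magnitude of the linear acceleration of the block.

a ≈ 9.35 m/s²

I = ½MR² = (1/2)(0.538)(0.233)² = 0.01460 kg·m².
Block: mg − T = ma. Pulley: TR = Iα. No-slip: a = αR, so T = (I/R²)a = 0.2690·a.
Then mg = (m + 0.2690)a, so a = (5.47)(9.81)/(5.47 + 0.2690) = 9.350 m/s².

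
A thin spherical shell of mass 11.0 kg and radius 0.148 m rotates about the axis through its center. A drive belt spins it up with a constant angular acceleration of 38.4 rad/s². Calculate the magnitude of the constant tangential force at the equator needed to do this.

I = (2/3)MR² = (2/3)(11.0)(0.148)² = 0.1606 kg·m².
The required torque is τ = Iα = (0.1606)(38.40) = 6.168 N·m.
A tangential force at the equator gives τ = FR, so F = τ/R = 6.168/0.148 = 41.68 N.

F ≈ 41.7 N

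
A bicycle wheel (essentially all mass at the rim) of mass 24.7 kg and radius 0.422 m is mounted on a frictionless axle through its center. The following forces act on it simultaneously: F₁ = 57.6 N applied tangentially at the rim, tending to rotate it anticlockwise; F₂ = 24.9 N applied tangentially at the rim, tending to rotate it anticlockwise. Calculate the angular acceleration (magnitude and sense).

α ≈ 7.91 rad/s², anticlockwise

I = MR² = (24.7)(0.422)² = 4.399 kg·m².
Taking anticlockwise as positive: τ₁ = +(57.6)(0.422) = +24.31 N·m; τ₂ = +(24.9)(0.422) = +10.51 N·m.
Net torque τ = 34.81 N·m.
α = τ/I = 34.81/4.399 = 7.915 rad/s².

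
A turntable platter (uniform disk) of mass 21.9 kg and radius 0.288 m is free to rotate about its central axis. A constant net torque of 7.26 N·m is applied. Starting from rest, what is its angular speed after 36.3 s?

ω ≈ 290 rad/s

I = ½MR² = (1/2)(21.9)(0.288)² = 0.9082 kg·m².
α = τ/I = 7.26/0.9082 = 7.994 rad/s².
ω = ω₀ + αt = 0 + (7.994)(36.3) = 290.2 rad/s.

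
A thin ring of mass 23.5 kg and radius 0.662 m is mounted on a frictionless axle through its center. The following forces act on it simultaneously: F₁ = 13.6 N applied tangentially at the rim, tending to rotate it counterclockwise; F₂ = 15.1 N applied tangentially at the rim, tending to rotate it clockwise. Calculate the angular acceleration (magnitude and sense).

I = MR² = (23.5)(0.662)² = 10.30 kg·m².
Taking counterclockwise as positive: τ₁ = +(13.6)(0.662) = +9.003 N·m; τ₂ = −(15.1)(0.662) = −9.996 N·m.
Net torque τ = -0.9930 N·m.
α = τ/I = -0.9930/10.30 = -0.09642 rad/s².

α ≈ 0.0964 rad/s², clockwise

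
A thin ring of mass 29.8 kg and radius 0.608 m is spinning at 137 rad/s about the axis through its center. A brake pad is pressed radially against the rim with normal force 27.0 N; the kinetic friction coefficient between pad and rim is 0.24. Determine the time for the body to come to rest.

I = MR² = (29.8)(0.608)² = 11.02 kg·m².
Friction force f = μN = (0.24)(27.0) = 6.480 N at the rim; torque magnitude τ = fR = 3.940 N·m, opposing ω.
|α| = τ/I = 3.940/11.02 = 0.3576 rad/s² (deceleration).
0 = ω₀ − |α|t ⇒ t = ω₀/|α| = 137/0.3576 = 383.1 s.

t ≈ 383 s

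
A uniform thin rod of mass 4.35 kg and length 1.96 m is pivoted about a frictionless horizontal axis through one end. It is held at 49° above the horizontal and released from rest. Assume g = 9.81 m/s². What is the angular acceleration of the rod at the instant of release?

About the pivot, I = (1/3)ML² = (1/3)(4.35)(1.96)² = 5.570 kg·m².
The weight acts at the center, a distance L/2 = 0.9800 m from the pivot; τ = Mg(L/2) cos 49° = 27.44 N·m.
α = τ/I = 27.44/5.570 = 4.925 rad/s².
(Equivalently α = (3g/(2L)) cos 49° = 4.925 rad/s².)

α ≈ 4.93 rad/s²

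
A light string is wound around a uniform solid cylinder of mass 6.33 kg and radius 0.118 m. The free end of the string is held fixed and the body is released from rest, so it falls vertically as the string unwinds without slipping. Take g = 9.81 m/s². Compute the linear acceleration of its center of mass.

a ≈ 6.54 m/s²

Translation: Mg − T = Ma. Rotation about the center: TR = Iα with I = ½MR².
With a = αR: T = (I/R²)a = (1/2)M a, so Mg = (1 + 0.5000)Ma.
a = g/(1 + 0.5000) = 9.81/1.500 = 6.540 m/s².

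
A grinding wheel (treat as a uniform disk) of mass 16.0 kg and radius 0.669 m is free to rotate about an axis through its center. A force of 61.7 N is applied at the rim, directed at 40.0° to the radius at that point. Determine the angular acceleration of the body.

I = ½MR² = (1/2)(16.0)(0.669)² = 3.580 kg·m².
Only the tangential component produces torque: τ = F R sinθ = (61.7)(0.669) sin 40.0° = 26.53 N·m.
Newton's second law for rotation, τ = Iα, gives α = τ/I = 26.53/3.580 = 7.410 rad/s².

α ≈ 7.41 rad/s²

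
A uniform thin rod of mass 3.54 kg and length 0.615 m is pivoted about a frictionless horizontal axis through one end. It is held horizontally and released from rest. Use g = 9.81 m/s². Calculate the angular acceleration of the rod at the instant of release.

About the pivot, I = (1/3)ML² = (1/3)(3.54)(0.615)² = 0.4463 kg·m².
The weight acts at the center, a distance L/2 = 0.3075 m from the pivot; τ = Mg(L/2) = 10.68 N·m.
α = τ/I = 10.68/0.4463 = 23.93 rad/s².
(Equivalently α = (3g/(2L)) = 23.93 rad/s².)

α ≈ 23.9 rad/s²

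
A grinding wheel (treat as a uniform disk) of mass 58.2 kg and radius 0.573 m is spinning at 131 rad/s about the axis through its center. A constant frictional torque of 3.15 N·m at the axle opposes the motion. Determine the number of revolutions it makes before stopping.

I = ½MR² = (1/2)(58.2)(0.573)² = 9.554 kg·m².
The net torque has magnitude 3.15 N·m, opposing ω.
|α| = τ/I = 3.150/9.554 = 0.3297 rad/s² (deceleration).
ω² = ω₀² − 2|α|θ with ω = 0 ⇒ θ = ω₀²/(2|α|) = 26030 rad = 4142 rev.

≈ 4140 revolutions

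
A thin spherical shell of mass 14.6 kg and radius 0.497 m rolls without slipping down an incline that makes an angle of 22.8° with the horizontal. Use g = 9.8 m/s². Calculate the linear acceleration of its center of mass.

Translation along the incline: Mg sinθ − f = Ma.
Rotation about the center: fR = Iα with I = (2/3)MR². No-slip gives a = αR, so f = (I/R²)a = (2/3)M a.
Substituting: Mg sinθ = (1 + 0.6667)Ma, so a = g sinθ/(1 + 0.6667) = (9.8) sin 22.8° / 1.667 = 2.279 m/s².

a ≈ 2.28 m/s²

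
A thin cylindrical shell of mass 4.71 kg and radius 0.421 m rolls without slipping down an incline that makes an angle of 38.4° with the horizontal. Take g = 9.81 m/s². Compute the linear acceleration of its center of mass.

a ≈ 3.05 m/s²

Translation along the incline: Mg sinθ − f = Ma.
Rotation about the center: fR = Iα with I = MR². No-slip gives a = αR, so f = (I/R²)a = M a.
Substituting: Mg sinθ = (1 + 1.000)Ma, so a = g sinθ/(1 + 1.000) = (9.81) sin 38.4° / 2.000 = 3.047 m/s².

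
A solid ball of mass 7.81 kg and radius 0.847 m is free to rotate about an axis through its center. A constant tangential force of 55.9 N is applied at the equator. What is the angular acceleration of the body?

I = (2/5)MR² = (2/5)(7.81)(0.847)² = 2.241 kg·m².
τ = F R = (55.9)(0.847) = 47.35 N·m.
Newton's second law for rotation, τ = Iα, gives α = τ/I = 47.35/2.241 = 21.13 rad/s².

α ≈ 21.1 rad/s²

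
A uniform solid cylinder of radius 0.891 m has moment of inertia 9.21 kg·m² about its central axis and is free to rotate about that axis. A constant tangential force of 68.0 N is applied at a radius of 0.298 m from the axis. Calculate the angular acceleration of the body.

τ = F·r = (68.0)(0.298) = 20.26 N·m.
From τ = Iα: α = 20.26/9.210 = 2.200 rad/s².

α ≈ 2.20 rad/s²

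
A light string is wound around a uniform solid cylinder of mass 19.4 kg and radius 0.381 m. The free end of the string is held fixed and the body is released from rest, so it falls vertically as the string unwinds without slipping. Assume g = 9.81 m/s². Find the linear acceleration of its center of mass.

Translation: Mg − T = Ma. Rotation about the center: TR = Iα with I = ½MR².
With a = αR: T = (I/R²)a = (1/2)M a, so Mg = (1 + 0.5000)Ma.
a = g/(1 + 0.5000) = 9.81/1.500 = 6.540 m/s².

a ≈ 6.54 m/s²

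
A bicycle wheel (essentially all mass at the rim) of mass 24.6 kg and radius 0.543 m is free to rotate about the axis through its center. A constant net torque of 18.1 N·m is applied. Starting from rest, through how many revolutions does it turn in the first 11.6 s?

≈ 26.7 revolutions

I = MR² = (24.6)(0.543)² = 7.253 kg·m².
α = τ/I = 18.1/7.253 = 2.495 rad/s².
θ = ½αt² = ½(2.495)(11.6)² = 167.9 rad.
Revolutions = θ/(2π) = 26.72.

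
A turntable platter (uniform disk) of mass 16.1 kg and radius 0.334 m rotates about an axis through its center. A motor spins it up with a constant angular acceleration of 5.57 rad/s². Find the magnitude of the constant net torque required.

τ ≈ 5.00 N·m

I = ½MR² = (1/2)(16.1)(0.334)² = 0.8980 kg·m².
τ = Iα = (0.8980)(5.570) = 5.002 N·m.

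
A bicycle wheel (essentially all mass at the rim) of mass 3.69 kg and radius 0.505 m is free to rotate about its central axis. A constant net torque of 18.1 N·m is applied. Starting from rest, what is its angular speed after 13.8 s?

ω ≈ 265 rad/s

I = MR² = (3.69)(0.505)² = 0.9410 kg·m².
α = τ/I = 18.1/0.9410 = 19.23 rad/s².
ω = ω₀ + αt = 0 + (19.23)(13.8) = 265.4 rad/s.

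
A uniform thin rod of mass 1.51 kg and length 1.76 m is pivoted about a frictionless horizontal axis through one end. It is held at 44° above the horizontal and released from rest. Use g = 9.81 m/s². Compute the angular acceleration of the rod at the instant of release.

About the pivot, I = (1/3)ML² = (1/3)(1.51)(1.76)² = 1.559 kg·m².
The weight acts at the center, a distance L/2 = 0.8800 m from the pivot; τ = Mg(L/2) cos 44° = 9.377 N·m.
α = τ/I = 9.377/1.559 = 6.014 rad/s².

α ≈ 6.01 rad/s²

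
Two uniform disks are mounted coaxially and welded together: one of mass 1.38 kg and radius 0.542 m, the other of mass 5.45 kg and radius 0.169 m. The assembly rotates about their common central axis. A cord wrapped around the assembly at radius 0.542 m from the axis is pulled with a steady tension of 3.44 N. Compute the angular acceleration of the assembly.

I = ½M₁R₁² + ½M₂R₂² = ½(1.38)(0.542)² + ½(5.45)(0.169)² = 0.2805 kg·m².
τ = F r = (3.44)(0.542) = 1.864 N·m.
α = τ/I = 1.864/0.2805 = 6.646 rad/s².

α ≈ 6.65 rad/s²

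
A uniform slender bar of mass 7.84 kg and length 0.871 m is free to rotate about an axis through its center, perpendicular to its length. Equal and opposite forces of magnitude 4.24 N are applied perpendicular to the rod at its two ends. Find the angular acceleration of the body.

α ≈ 7.45 rad/s²

I = (1/12)ML² = (1/12)(7.84)(0.871)² = 0.4956 kg·m².
The couple gives τ = F·(L/2) + F·(L/2) = F L = (4.24)(0.871) = 3.693 N·m.
From τ = Iα: α = 3.693/0.4956 = 7.451 rad/s².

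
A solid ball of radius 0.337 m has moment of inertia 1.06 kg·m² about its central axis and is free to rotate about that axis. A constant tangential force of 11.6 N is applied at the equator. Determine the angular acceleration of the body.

τ = F R = (11.6)(0.337) = 3.909 N·m.
Newton's second law for rotation, τ = Iα, gives α = τ/I = 3.909/1.060 = 3.688 rad/s².

α ≈ 3.69 rad/s²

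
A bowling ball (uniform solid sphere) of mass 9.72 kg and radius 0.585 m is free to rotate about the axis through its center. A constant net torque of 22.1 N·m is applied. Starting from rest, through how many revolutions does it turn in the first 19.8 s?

I = (2/5)MR² = (2/5)(9.72)(0.585)² = 1.331 kg·m².
α = τ/I = 22.1/1.331 = 16.61 rad/s².
θ = ½αt² = ½(16.61)(19.8)² = 3256 rad.
Revolutions = θ/(2π) = 518.2.

≈ 518 revolutions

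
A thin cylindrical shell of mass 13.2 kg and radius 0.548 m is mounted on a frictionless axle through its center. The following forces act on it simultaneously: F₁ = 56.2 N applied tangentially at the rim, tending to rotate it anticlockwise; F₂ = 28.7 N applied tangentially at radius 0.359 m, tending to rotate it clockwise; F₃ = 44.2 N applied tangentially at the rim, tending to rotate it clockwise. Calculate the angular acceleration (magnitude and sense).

α ≈ 0.940 rad/s², clockwise

I = MR² = (13.2)(0.548)² = 3.964 kg·m².
Taking anticlockwise as positive: τ₁ = +(56.2)(0.548) = +30.80 N·m; τ₂ = −(28.7)(0.359) = −10.30 N·m; τ₃ = −(44.2)(0.548) = −24.22 N·m.
Net torque τ = -3.727 N·m.
α = τ/I = -3.727/3.964 = -0.9403 rad/s².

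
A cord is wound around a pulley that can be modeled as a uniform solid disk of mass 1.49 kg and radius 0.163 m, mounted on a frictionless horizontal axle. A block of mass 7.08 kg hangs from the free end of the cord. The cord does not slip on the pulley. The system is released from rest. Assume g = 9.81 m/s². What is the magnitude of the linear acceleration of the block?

a ≈ 8.88 m/s²

I = ½MR² = (1/2)(1.49)(0.163)² = 0.01979 kg·m².
Block: mg − T = ma. Pulley: TR = Iα. No-slip: a = αR, so T = (I/R²)a = 0.7450·a.
Then mg = (m + 0.7450)a, so a = (7.08)(9.81)/(7.08 + 0.7450) = 8.876 m/s².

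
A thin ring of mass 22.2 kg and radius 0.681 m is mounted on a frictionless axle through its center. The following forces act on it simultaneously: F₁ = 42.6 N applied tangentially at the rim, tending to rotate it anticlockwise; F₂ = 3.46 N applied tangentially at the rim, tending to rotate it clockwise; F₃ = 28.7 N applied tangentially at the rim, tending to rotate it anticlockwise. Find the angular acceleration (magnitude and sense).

α ≈ 4.49 rad/s², anticlockwise

I = MR² = (22.2)(0.681)² = 10.30 kg·m².
Taking anticlockwise as positive: τ₁ = +(42.6)(0.681) = +29.01 N·m; τ₂ = −(3.46)(0.681) = −2.356 N·m; τ₃ = +(28.7)(0.681) = +19.54 N·m.
Net torque τ = 46.20 N·m.
α = τ/I = 46.20/10.30 = 4.487 rad/s².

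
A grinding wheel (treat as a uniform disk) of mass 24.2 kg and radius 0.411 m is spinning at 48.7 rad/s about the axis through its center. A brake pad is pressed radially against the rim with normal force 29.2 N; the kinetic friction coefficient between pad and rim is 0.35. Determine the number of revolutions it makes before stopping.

≈ 91.8 revolutions

I = ½MR² = (1/2)(24.2)(0.411)² = 2.044 kg·m².
Friction force f = μN = (0.35)(29.2) = 10.22 N at the rim; torque magnitude τ = fR = 4.200 N·m, opposing ω.
|α| = τ/I = 4.200/2.044 = 2.055 rad/s² (deceleration).
ω² = ω₀² − 2|α|θ with ω = 0 ⇒ θ = ω₀²/(2|α|) = 577.0 rad = 91.84 rev.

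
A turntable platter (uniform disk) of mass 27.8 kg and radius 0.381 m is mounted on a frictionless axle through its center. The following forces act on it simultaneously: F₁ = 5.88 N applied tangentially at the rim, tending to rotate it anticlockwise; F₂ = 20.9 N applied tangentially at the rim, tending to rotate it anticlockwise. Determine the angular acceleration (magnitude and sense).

I = ½MR² = (1/2)(27.8)(0.381)² = 2.018 kg·m².
Taking anticlockwise as positive: τ₁ = +(5.88)(0.381) = +2.240 N·m; τ₂ = +(20.9)(0.381) = +7.963 N·m.
Net torque τ = 10.20 N·m.
α = τ/I = 10.20/2.018 = 5.057 rad/s².

α ≈ 5.06 rad/s², anticlockwise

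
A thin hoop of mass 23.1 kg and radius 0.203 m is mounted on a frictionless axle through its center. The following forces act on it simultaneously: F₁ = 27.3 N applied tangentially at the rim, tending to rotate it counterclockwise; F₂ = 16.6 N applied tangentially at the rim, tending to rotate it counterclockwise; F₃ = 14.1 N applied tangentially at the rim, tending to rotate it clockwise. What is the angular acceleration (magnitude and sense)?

α ≈ 6.35 rad/s², counterclockwise

I = MR² = (23.1)(0.203)² = 0.9519 kg·m².
Taking counterclockwise as positive: τ₁ = +(27.3)(0.203) = +5.542 N·m; τ₂ = +(16.6)(0.203) = +3.370 N·m; τ₃ = −(14.1)(0.203) = −2.862 N·m.
Net torque τ = 6.049 N·m.
α = τ/I = 6.049/0.9519 = 6.355 rad/s².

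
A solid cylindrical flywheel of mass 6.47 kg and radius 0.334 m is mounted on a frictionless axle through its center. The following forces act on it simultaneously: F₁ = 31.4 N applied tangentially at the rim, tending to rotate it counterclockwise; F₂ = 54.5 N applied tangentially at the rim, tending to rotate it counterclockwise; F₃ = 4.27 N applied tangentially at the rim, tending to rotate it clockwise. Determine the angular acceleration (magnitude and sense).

I = ½MR² = (1/2)(6.47)(0.334)² = 0.3609 kg·m².
Taking counterclockwise as positive: τ₁ = +(31.4)(0.334) = +10.49 N·m; τ₂ = +(54.5)(0.334) = +18.20 N·m; τ₃ = −(4.27)(0.334) = −1.426 N·m.
Net torque τ = 27.26 N·m.
α = τ/I = 27.26/0.3609 = 75.55 rad/s².

α ≈ 75.5 rad/s², counterclockwise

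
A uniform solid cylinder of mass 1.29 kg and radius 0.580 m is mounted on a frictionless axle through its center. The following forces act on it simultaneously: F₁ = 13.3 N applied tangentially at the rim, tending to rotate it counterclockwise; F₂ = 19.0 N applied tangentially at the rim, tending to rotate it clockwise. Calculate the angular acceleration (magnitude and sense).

α ≈ 15.2 rad/s², clockwise

I = ½MR² = (1/2)(1.29)(0.580)² = 0.2170 kg·m².
Taking counterclockwise as positive: τ₁ = +(13.3)(0.580) = +7.714 N·m; τ₂ = −(19.0)(0.580) = −11.02 N·m.
Net torque τ = -3.306 N·m.
α = τ/I = -3.306/0.2170 = -15.24 rad/s².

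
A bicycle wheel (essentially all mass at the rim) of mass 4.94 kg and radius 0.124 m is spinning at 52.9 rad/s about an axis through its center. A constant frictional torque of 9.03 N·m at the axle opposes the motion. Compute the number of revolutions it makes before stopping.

I = MR² = (4.94)(0.124)² = 0.07596 kg·m².
The net torque has magnitude 9.03 N·m, opposing ω.
|α| = τ/I = 9.030/0.07596 = 118.9 rad/s² (deceleration).
ω² = ω₀² − 2|α|θ with ω = 0 ⇒ θ = ω₀²/(2|α|) = 11.77 rad = 1.873 rev.

≈ 1.87 revolutions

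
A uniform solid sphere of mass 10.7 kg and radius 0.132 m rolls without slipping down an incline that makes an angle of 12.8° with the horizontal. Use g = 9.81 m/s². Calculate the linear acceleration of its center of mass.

Translation along the incline: Mg sinθ − f = Ma.
Rotation about the center: fR = Iα with I = (2/5)MR². No-slip gives a = αR, so f = (I/R²)a = (2/5)M a.
Substituting: Mg sinθ = (1 + 0.4000)Ma, so a = g sinθ/(1 + 0.4000) = (9.81) sin 12.8° / 1.400 = 1.552 m/s².

a ≈ 1.55 m/s²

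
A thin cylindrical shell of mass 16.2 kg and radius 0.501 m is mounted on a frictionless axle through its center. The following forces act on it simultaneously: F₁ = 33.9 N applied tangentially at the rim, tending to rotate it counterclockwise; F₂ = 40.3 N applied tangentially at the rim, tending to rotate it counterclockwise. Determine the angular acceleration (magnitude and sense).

α ≈ 9.14 rad/s², counterclockwise

I = MR² = (16.2)(0.501)² = 4.066 kg·m².
Taking counterclockwise as positive: τ₁ = +(33.9)(0.501) = +16.98 N·m; τ₂ = +(40.3)(0.501) = +20.19 N·m.
Net torque τ = 37.17 N·m.
α = τ/I = 37.17/4.066 = 9.142 rad/s².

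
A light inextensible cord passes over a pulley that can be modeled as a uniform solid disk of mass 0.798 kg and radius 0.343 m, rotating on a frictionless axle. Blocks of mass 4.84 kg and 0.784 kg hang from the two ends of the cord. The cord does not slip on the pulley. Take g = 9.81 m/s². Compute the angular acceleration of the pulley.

I = ½MR² = (1/2)(0.798)(0.343)² = 0.04694 kg·m².
Heavier block: m₁g − T₁ = m₁a. Lighter block: T₂ − m₂g = m₂a.
Pulley: (T₁ − T₂)R = Iα = I(a/R), so T₁ − T₂ = (I/R²)a = (1/2)M_p a = 0.3990·a.
Adding the three: (m₁ − m₂)g = (m₁ + m₂ + 0.3990)a, so a = (4.84 − 0.784)(9.81)/(4.84 + 0.784 + 0.3990) = 6.606 m/s².
α = a/R = 6.606/0.343 = 19.26 rad/s².

α ≈ 19.3 rad/s²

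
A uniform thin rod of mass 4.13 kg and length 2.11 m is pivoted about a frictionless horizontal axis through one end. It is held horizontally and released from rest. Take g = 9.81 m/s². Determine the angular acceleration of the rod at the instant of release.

α ≈ 6.97 rad/s²

About the pivot, I = (1/3)ML² = (1/3)(4.13)(2.11)² = 6.129 kg·m².
The weight acts at the center, a distance L/2 = 1.055 m from the pivot; τ = Mg(L/2) = 42.74 N·m.
α = τ/I = 42.74/6.129 = 6.974 rad/s².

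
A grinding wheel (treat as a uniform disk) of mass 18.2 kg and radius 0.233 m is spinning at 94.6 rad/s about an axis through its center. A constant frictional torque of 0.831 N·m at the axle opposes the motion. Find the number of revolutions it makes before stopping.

I = ½MR² = (1/2)(18.2)(0.233)² = 0.4940 kg·m².
The net torque has magnitude 0.831 N·m, opposing ω.
|α| = τ/I = 0.8310/0.4940 = 1.682 rad/s² (deceleration).
ω² = ω₀² − 2|α|θ with ω = 0 ⇒ θ = ω₀²/(2|α|) = 2660 rad = 423.4 rev.

≈ 423 revolutions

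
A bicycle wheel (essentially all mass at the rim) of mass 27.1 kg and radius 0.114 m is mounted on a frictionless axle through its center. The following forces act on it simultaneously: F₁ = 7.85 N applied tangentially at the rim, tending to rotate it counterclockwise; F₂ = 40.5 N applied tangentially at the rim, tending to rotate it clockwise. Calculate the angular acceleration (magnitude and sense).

α ≈ 10.6 rad/s², clockwise

I = MR² = (27.1)(0.114)² = 0.3522 kg·m².
Taking counterclockwise as positive: τ₁ = +(7.85)(0.114) = +0.8949 N·m; τ₂ = −(40.5)(0.114) = −4.617 N·m.
Net torque τ = -3.722 N·m.
α = τ/I = -3.722/0.3522 = -10.57 rad/s².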